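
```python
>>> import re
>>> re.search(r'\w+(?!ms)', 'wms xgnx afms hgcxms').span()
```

`(?!…)`/`(?<!…)` only lets a position through if the neighbouring text does NOT match; no characters are consumed.
The match spans [0:3] → 'wms'.

(0, 3)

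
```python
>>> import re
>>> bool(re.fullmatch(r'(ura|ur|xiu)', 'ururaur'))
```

False

`fullmatch` succeeds only if the pattern covers the string from start to end.
Here the pattern can't cover the whole string, so the call returns None, and `bool(None)` is False.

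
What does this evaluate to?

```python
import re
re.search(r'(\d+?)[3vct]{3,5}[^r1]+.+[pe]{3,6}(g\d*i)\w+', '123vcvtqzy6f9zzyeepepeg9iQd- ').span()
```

(0, 27)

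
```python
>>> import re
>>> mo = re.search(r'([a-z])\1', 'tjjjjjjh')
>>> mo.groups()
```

After group 1 captures some text, `\1` only succeeds where that same text appears again.
`re.search` scans for the first position where the pattern succeeds.
The match spans [1:3] → 'jj'.
Captured: group 1 = 'j'.

('j',)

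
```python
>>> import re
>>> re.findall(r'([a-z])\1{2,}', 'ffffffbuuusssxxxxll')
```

['f', 'u', 's', 'x']

`\1` has to match the exact text group 1 already captured.
Scanning left to right: at [0:6] match 'ffffff', group 1 = 'f'; at [7:10] match 'uuu', group 1 = 'u'; at [10:13] match 'sss', group 1 = 's'; at [13:17] match 'xxxx', group 1 = 'x'.
Because there's exactly one group, `findall` drops the full match and keeps group 1 from each hit.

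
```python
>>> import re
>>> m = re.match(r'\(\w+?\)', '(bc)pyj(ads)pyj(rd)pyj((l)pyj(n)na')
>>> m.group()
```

'(bc)'

`re.match` only tries the pattern at the start of the string.
The match spans [0:4] → '(bc)'.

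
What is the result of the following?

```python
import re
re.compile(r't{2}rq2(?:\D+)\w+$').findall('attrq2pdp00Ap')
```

['ttrq2pdp00Ap']

Pattern: exactly 2 of the literal 't', then the literal 'rq2'; then one or more of a non-digit (non-capturing group); then one or more of a word character; then anchored at the end.
Matches: at [1:13] → 'ttrq2pdp00Ap'.
No capturing groups, so `findall` returns the 1 full match string.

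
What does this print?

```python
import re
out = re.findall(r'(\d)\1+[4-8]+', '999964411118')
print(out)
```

['9', '1']

`\1` is not a pattern — it's the concrete string captured by group 1, re-applied verbatim.
Matches: at [0:7] match '9999644', group 1 = '9'; at [7:12] match '11118', group 1 = '1'.
Because there's exactly one group, `findall` drops the full match and keeps group 1 from each hit.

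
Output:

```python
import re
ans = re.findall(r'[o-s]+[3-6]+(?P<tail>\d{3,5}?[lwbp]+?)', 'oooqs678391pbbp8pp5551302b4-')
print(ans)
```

The pattern matches one or more of a character in [o-s], then one or more of a character in [3-6]; then 3 to 5 of a digit (lazy), then one or more of one of [lwbp] (lazy) (captured as 'tail').
A non-greedy quantifier consumes as few characters as it can — just enough that the remainder of the pattern still matches from where it stops; whatever follows it matches normally.
Scanning left to right: at [0:12] match 'oooqs678391p', group 1 = '78391p'; at [16:26] match 'pp5551302b', group 1 = '1302b'.
`findall` collects group 1 from each match (2 total).

['78391p', '1302b']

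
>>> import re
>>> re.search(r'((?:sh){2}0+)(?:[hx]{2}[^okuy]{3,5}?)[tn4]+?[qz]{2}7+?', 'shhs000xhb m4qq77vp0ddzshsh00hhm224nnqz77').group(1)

'shsh00'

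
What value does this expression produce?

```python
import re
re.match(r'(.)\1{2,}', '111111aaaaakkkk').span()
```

After group 1 captures some text, `\1` only succeeds where that same text appears again.
`re.match` only tries the pattern at the start of the string.
The match spans [0:6] → '111111'.
Captured: group 1 = '1'.

(0, 6)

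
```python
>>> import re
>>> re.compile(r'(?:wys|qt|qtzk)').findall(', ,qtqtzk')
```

['qt', 'qt']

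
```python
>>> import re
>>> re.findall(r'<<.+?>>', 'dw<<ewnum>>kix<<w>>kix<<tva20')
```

['<<ewnum>>', '<<w>>']

A non-greedy quantifier consumes as few characters as it can — just enough that the remainder of the pattern still matches from where it stops; whatever follows it matches normally.
Scanning left to right: at [2:11] → '<<ewnum>>'; at [14:19] → '<<w>>'.
`findall` yields the raw match text (2 of them) because the pattern has no groups.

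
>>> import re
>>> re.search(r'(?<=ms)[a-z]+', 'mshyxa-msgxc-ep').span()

(2, 6)

Lookahead/lookbehind check context without consuming it, so the matched span excludes the asserted characters.
Unlike `match`, `search` isn't anchored — it looks for the pattern anywhere in the string.
The match spans [2:6] → 'hyxa'.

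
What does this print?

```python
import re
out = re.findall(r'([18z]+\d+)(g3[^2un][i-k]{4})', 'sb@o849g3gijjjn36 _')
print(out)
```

[('849', 'g3gijjj')]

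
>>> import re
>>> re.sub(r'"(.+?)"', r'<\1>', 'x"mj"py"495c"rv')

Lazy quantifiers expand one character at a time until the remainder of the pattern can match.
`\1` in the replacement pulls in group 1's text for each match.

'x<mj>py<495c>rv'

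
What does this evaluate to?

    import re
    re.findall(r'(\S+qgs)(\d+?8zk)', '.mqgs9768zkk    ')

`findall` packs the 2 group values into a tuple for every match.

[('.mqgs', '9768zk')]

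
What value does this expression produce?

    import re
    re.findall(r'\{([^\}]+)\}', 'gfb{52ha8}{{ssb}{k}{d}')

With a single group, `findall` returns only what that group captured — 4 items.

['52ha8', '{ssb', 'k', 'd']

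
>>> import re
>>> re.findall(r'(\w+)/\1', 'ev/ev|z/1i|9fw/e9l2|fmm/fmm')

['ev', 'fmm']

`\1` has to match the exact text group 1 already captured.
Walking the string: at [0:5] match 'ev/ev', group 1 = 'ev'; at [20:27] match 'fmm/fmm', group 1 = 'fmm'.
One capturing group, so `findall` returns just the captured substring from each match — 2 in all.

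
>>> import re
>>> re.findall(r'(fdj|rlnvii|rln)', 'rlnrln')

['rln', 'rln']

Scanning left to right: at [0:3] match 'rln', group 1 = 'rln'; at [3:6] match 'rln', group 1 = 'rln'.
Because there's exactly one group, `findall` drops the full match and keeps group 1 from each hit.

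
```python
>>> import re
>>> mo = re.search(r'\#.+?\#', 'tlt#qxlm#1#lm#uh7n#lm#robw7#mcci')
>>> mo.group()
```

'#qxlm#'

Because the quantifier is non-greedy, it stops expanding at the earliest point where the rest of the pattern can succeed.
The match spans [3:9] → '#qxlm#'.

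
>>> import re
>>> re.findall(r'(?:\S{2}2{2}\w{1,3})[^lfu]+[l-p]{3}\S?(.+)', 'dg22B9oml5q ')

['q ']

This matches exactly 2 of a non-whitespace character, then exactly 2 of the literal '2', then 1 to 3 of a word character (non-capturing group); then one or more of any character except [lfu], then exactly 3 of a character in [l-p], then optionally a non-whitespace character; then one or more of any character (captured).
Walking the string: at [0:12] match 'dg22B9oml5q ', group 1 = 'q '.
Because there's exactly one group, `findall` drops the full match and keeps group 1 from the one hit.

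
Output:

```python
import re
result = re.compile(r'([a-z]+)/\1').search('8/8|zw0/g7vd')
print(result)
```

None

After group 1 captures some text, `\1` only succeeds where that same text appears again.
`search` walks the string left to right and returns the first match it finds.
Here nothing in the string fits, so the call returns None.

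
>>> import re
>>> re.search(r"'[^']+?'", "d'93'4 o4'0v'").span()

(1, 5)

`re.search` scans for the first position where the pattern succeeds.
The match spans [1:5] → "'93'".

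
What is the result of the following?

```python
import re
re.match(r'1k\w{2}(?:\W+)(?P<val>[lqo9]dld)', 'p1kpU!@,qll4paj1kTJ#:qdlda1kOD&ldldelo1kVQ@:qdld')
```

None

The pattern matches the literal '1k', then exactly 2 of a word character; then one or more of a non-word character (non-capturing group); then one of [lqo9], then the literal 'dld' (captured as 'val').
`re.match` only tries the pattern at the start of the string.
Here the pattern fails at index 0, so the call returns None.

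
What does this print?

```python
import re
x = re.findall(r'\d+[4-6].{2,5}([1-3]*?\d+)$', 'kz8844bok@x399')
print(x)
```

['399']

`findall` collects group 1 from the one match (1 total).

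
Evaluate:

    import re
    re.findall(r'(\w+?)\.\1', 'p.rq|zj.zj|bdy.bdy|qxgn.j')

['zj', 'bdy']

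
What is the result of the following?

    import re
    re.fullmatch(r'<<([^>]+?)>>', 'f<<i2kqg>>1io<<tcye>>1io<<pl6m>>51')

None

For `fullmatch`, every character of the input must be accounted for by the pattern.
Here there's no way to consume every character, so the call returns None.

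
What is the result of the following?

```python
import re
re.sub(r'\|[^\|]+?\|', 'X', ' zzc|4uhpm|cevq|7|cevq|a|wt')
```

Matches: at [4:11] → '|4uhpm|'; at [15:18] → '|7|'; at [22:25] → '|a|'.
`sub` substitutes 'X' at each match site.

' zzcXcevqXcevqXwt'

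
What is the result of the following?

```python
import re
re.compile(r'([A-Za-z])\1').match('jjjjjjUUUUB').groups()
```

('j',)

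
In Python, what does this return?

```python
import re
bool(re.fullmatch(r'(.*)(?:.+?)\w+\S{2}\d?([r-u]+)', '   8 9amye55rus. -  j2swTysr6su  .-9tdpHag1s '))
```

False

For `fullmatch`, every character of the input must be accounted for by the pattern.
Here the string isn't matched end-to-end, so the call returns None, and `bool(None)` is False.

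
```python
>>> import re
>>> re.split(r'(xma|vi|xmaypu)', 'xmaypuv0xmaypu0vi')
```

Alternation tries branches left to right and keeps the first one that lets the overall match succeed at that position.
The group in the pattern means `split` returns the separators' captures alongside the pieces.

['', 'xma', 'ypuv0', 'xma', 'ypu0', 'vi', '']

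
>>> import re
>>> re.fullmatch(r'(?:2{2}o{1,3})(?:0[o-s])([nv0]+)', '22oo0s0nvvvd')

None

Pattern: exactly 2 of the literal '2', then 1 to 3 of a literal 'o' (non-capturing group); then the literal '0', then a character in [o-s] (non-capturing group); then one or more of one of [nv0] (captured).
`re.fullmatch` is like wrapping the pattern in `^…$` (in single-line mode).
Here the string isn't matched end-to-end, so the call returns None.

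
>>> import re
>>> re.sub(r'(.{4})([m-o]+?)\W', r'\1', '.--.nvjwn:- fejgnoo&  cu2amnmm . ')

This matches exactly 4 of any character (captured); then one or more of a character in [m-o] (lazy) (captured); then a non-word character.
Matches: at [4:10] → 'nvjwn:'; at [12:20] → 'fejgnoo&'; at [22:31] → 'cu2amnmm '.
The replacement refers to a captured group, so each match is rewritten using its own captured text.

'.--.nvjw- fejg  cu2a. '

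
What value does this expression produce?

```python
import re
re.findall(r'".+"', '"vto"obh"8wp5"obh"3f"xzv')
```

Matches: at [0:21] → '"vto"obh"8wp5"obh"3f"'.
Since nothing is captured, `findall` lists the 1 matched substring directly.

['"vto"obh"8wp5"obh"3f"']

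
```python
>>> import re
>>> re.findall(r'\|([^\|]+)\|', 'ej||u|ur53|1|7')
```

Scanning left to right: at [3:6] match '|u|', group 1 = 'u'; at [10:13] match '|1|', group 1 = '1'.
With a single group, `findall` returns only what that group captured — 2 items.

['u', '1']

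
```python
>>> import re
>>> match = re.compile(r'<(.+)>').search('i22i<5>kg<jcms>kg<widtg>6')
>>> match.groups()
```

('5>kg<jcms>kg<widtg',)

`re.search` tries every starting position until one works.
The match spans [4:24] → '<5>kg<jcms>kg<widtg>'.
Captured: group 1 = '5>kg<jcms>kg<widtg'.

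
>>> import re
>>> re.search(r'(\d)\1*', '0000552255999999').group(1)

'0'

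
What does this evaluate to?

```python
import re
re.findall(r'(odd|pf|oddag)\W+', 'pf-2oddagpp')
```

['pf']

Scanning left to right: at [0:3] match 'pf-', group 1 = 'pf'.
With a single group, `findall` returns only what that group captured — 1 item.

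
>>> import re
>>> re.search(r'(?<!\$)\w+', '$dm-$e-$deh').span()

(2, 3)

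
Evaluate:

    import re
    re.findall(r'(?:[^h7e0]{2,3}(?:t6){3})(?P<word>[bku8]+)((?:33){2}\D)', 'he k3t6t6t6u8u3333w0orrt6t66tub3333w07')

[('u8u', '3333w')]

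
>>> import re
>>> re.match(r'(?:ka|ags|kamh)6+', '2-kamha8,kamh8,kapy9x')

None

`re.match` won't scan ahead — the pattern has to work from the very first character.
Here the string doesn't start with a match, so the call returns None.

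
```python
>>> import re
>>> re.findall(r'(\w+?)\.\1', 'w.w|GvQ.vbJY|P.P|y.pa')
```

['w', 'P']

After group 1 captures some text, `\1` only succeeds where that same text appears again.
Walking the string: at [0:3] match 'w.w', group 1 = 'w'; at [13:16] match 'P.P', group 1 = 'P'.
`findall` collects group 1 from each match (2 total).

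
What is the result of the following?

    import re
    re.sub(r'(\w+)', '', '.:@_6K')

'.:@'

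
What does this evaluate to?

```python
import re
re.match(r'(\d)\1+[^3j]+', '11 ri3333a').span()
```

`\1` has to match the exact text group 1 already captured.
`re.match` won't scan ahead — the pattern has to work from the very first character.
The match spans [0:5] → '11 ri'.
Captured: group 1 = '1'.

(0, 5)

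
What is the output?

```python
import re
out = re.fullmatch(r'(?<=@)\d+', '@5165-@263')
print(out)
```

None

`re.fullmatch` requires the pattern to consume the entire string.
Here the string isn't matched end-to-end, so the call returns None.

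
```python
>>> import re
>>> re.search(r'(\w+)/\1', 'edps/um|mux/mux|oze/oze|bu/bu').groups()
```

The match spans [8:15] → 'mux/mux'.
Captured: group 1 = 'mux'.

('mux',)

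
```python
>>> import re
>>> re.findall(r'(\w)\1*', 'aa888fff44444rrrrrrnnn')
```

A backreference is literal: `\1` must see the identical characters the first group matched.
Matches: at [0:2] match 'aa', group 1 = 'a'; at [2:5] match '888', group 1 = '8'; at [5:8] match 'fff', group 1 = 'f'; at [8:13] match '44444', group 1 = '4'; at [13:19] match 'rrrrrr', group 1 = 'r'; ….
With a single group, `findall` returns only what that group captured — 6 items.

['a', '8', 'f', '4', 'r', 'n']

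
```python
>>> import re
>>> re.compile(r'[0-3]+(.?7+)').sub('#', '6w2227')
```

'6w#'

Pattern: one or more of a character in [0-3]; then optionally any character, then one or more of a literal '7' (captured).
Matches: at [2:6] → '2227'.
Every occurrence is swapped for '#'.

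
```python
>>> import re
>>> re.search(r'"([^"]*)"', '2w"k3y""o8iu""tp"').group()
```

The match spans [2:7] → '"k3y"'.

'"k3y"'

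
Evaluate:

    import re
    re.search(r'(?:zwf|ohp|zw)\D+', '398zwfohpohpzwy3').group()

Unlike `match`, `search` isn't anchored — it looks for the pattern anywhere in the string.
The match spans [3:15] → 'zwfohpohpzwy'.

'zwfohpohpzwy'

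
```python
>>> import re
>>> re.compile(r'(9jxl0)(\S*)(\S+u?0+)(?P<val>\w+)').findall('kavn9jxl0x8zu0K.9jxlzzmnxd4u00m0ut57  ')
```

[('9jxl0', 'x8zu0K.9jxlzzmnxd4u00', 'm0', 'ut57')]

This matches the literal '9j', then the literal 'xl0' (captured); then zero or more of a non-whitespace character (captured); then one or more of a non-whitespace character, then optionally a literal 'u', then one or more of the literal '0' (captured); then one or more of a word character (captured as 'val').
Scanning left to right: at [4:36] match '9jxl0x8zu0K.9jxlzzmnxd4u00m0ut57', groups = ('9jxl0', 'x8zu0K.9jxlzzmnxd4u00', 'm0', 'ut57').
`findall` packs the 4 group values into a tuple for every match.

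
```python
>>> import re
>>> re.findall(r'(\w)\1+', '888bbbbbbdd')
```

`\1` is not a pattern — it's the concrete string captured by group 1, re-applied verbatim.
Walking the string: at [0:3] match '888', group 1 = '8'; at [3:9] match 'bbbbbb', group 1 = 'b'; at [9:11] match 'dd', group 1 = 'd'.
With a single group, `findall` returns only what that group captured — 3 items.

['8', 'b', 'd']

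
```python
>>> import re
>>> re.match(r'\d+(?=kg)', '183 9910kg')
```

None

The positive lookaround only admits positions where the adjacent text matches; those characters stay outside the span.
`match` is anchored at position 0; if the pattern doesn't fit there, it returns None.
Here position 0 doesn't satisfy it, so the call returns None.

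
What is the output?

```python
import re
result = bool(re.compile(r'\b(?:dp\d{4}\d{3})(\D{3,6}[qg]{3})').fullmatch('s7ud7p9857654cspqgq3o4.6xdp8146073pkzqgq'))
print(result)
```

Pattern: a word boundary (`\b`, zero-width); then the literal 'dp', then exactly 4 of a digit, then exactly 3 of a digit (non-capturing group); then 3 to 6 of a non-digit, then exactly 3 of one of [qg] (captured).
For `fullmatch`, every character of the input must be accounted for by the pattern.
Here the pattern can't cover the whole string, so the call returns None, and `bool(None)` is False.

False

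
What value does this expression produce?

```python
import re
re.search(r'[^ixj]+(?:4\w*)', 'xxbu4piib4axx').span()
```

(2, 13)

This matches one or more of any character except [ixj]; then the literal '4', then zero or more of a word character (non-capturing group).
Unlike `match`, `search` isn't anchored — it looks for the pattern anywhere in the string.
The match spans [2:13] → 'bu4piib4axx'.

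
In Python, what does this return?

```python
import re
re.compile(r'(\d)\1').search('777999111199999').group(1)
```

The match spans [0:2] → '77'.
Captured: group 1 = '7'.

'7'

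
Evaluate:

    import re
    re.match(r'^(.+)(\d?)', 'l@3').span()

(0, 3)

The pattern matches anchored at the start of the string; then one or more of any character (captured); then optionally a digit (captured).
`re.match` won't scan ahead — the pattern has to work from the very first character.
The match spans [0:3] → 'l@3'.
Captured: group 1 = 'l@3', group 2 = ''.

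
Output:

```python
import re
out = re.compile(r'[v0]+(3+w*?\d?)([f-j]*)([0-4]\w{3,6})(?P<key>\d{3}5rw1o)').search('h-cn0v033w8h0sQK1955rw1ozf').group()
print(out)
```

0v033w8h0sQK1955rw1o

Pattern: one or more of one of [v0]; then one or more of the literal '3', then zero or more of a literal 'w' (lazy), then optionally a digit (captured); then zero or more of a character in [f-j] (captured); then a character in [0-4], then 3 to 6 of a word character (captured); then exactly 3 of a digit, then the literal '5r', then the literal 'w1o' (captured as 'key').
`search` walks the string left to right and returns the first match it finds.
The match spans [4:24] → '0v033w8h0sQK1955rw1o'.
Captured: group 1 = '33w8', group 2 = 'h', group 3 = '0sQK', group 4 = '1955rw1o'.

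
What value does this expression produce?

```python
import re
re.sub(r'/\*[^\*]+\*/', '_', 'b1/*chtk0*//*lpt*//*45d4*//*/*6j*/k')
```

'b1___/*_k'

Every occurrence is swapped for '_'.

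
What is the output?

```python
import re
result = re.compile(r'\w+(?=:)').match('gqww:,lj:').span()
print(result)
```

(0, 4)

The positive lookaround only admits positions where the adjacent text matches; those characters stay outside the span.
`match` is anchored at position 0; if the pattern doesn't fit there, it returns None.
The match spans [0:4] → 'gqww'.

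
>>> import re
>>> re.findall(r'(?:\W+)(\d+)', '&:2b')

The pattern matches one or more of a non-word character (non-capturing group); then one or more of a digit (captured).
Scanning left to right: at [0:3] match '&:2', group 1 = '2'.
One capturing group, so `findall` returns just the captured substring from the one match — 1 in all.

['2']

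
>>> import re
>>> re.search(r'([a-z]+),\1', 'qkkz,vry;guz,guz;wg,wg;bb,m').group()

'guz,guz'

After group 1 captures some text, `\1` only succeeds where that same text appears again.
Unlike `match`, `search` isn't anchored — it looks for the pattern anywhere in the string.
The match spans [9:16] → 'guz,guz'.
Captured: group 1 = 'guz'.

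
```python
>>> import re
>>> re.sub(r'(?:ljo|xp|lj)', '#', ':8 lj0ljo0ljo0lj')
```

Branches in `(...|...)` are attempted left-to-right; the first branch that allows the whole pattern to succeed is taken.
`sub` substitutes '#' at each match site.

':8 #0#0#0#'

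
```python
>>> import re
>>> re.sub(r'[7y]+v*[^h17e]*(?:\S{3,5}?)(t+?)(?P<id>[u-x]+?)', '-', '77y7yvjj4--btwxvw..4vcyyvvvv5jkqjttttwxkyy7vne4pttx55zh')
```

'-xk-55zh'

Pattern: one or more of one of [7y], then zero or more of a literal 'v', then zero or more of any character except [h17e]; then 3 to 5 of a non-whitespace character (lazy) (non-capturing group); then one or more of a literal 't' (lazy) (captured); then one or more of a character in [u-x] (lazy) (captured as 'id').
The `?` after the quantifier makes it lazy — it takes as little as possible before letting the rest of the pattern try.
Matches: at [0:38] → '77y7yvjj4--btwxvw..4vcyyvvvv5jkqjttttw'; at [40:51] → 'yy7vne4pttx'.
`sub` substitutes '-' at each match site.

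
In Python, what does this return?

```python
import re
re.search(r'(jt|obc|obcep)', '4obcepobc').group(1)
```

'obc'

Alternation tries branches left to right and keeps the first one that lets the overall match succeed at that position.
`search` walks the string left to right and returns the first match it finds.
The match spans [1:4] → 'obc'.
Captured: group 1 = 'obc'.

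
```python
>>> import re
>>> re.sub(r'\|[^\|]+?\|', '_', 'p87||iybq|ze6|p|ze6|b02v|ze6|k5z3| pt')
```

'p87|_ze6_ze6_ze6_ pt'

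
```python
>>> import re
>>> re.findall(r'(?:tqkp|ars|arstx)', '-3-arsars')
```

['ars', 'ars']

`findall` yields the raw match text (2 of them) because the pattern has no groups.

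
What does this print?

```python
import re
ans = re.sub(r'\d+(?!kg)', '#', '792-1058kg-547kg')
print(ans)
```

#-#8kg-#7kg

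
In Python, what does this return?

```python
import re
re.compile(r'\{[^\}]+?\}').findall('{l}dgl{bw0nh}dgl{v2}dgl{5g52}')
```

['{l}', '{bw0nh}', '{v2}', '{5g52}']

Matches: at [0:3] → '{l}'; at [6:13] → '{bw0nh}'; at [16:20] → '{v2}'; at [23:29] → '{5g52}'.
`findall` yields the raw match text (4 of them) because the pattern has no groups.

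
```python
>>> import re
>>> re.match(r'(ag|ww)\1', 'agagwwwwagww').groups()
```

The match spans [0:4] → 'agag'.
Captured: group 1 = 'ag'.

('ag',)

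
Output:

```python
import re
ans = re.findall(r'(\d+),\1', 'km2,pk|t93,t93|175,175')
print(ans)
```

After group 1 captures some text, `\1` only succeeds where that same text appears again.
One capturing group, so `findall` returns just the captured substring from the one match — 1 in all.

['175']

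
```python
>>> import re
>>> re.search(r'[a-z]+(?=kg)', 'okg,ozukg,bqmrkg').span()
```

The lookaround is zero-width — it requires the adjacent text to match without consuming it, so the asserted text isn't part of the match.
The match spans [0:1] → 'o'.

(0, 1)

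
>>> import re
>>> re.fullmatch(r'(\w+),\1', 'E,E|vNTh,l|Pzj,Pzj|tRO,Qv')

None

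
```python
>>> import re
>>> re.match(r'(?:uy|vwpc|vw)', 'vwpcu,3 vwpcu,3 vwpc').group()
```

Alternation isn't longest-match — the leftmost alternative that fits at this position is chosen.
`re.match` only tries the pattern at the start of the string.
The match spans [0:4] → 'vwpc'.

'vwpc'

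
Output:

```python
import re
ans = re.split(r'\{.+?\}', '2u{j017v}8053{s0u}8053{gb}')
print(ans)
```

['2u', '8053', '8053', '']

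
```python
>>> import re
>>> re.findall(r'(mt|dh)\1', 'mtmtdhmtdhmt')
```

['mt']

`\1` has to match the exact text group 1 already captured.
Matches: at [0:4] match 'mtmt', group 1 = 'mt'.
One capturing group, so `findall` returns just the captured substring from the one match — 1 in all.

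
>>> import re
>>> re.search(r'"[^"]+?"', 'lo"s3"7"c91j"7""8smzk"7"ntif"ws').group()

'"s3"'

The match spans [2:6] → '"s3"'.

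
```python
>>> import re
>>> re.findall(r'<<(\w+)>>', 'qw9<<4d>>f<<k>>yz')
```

Walking the string: at [3:9] match '<<4d>>', group 1 = '4d'; at [10:15] match '<<k>>', group 1 = 'k'.
Because there's exactly one group, `findall` drops the full match and keeps group 1 from each hit.

['4d', 'k']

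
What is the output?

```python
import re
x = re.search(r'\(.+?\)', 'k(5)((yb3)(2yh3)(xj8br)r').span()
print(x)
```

A `+?`/`*?`/`{m,n}?` starts at its minimum and grows only as far as needed for what follows to match.
The match spans [1:4] → '(5)'.

(1, 4)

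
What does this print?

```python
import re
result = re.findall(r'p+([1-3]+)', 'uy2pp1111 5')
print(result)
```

One capturing group, so `findall` returns just the captured substring from the one match — 1 in all.

['1111']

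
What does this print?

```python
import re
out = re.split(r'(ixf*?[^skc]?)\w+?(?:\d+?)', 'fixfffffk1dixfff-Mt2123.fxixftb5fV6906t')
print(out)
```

['f', 'ixf', 'd', 'ixfff-', '123.fx', 'ixf', 'fV6906t']

This matches the literal 'ix', then zero or more of the literal 'f' (lazy), then optionally any character except [skc] (captured); then one or more of a word character (lazy); then one or more of a digit (lazy) (non-capturing group).
A non-greedy quantifier consumes as few characters as it can — just enough that the remainder of the pattern still matches from where it stops; whatever follows it matches normally.
Matches to split on: at [1:10] → 'ixfffffk1'; at [11:20] → 'ixfff-Mt2'; at [26:32] → 'ixftb5'.
Because the pattern has a capturing group, `split` also inserts each captured text between the pieces.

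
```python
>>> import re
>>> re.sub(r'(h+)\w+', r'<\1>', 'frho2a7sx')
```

'fr<h>'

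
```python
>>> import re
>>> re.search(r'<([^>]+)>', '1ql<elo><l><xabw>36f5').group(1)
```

`re.search` tries every starting position until one works.
The match spans [3:8] → '<elo>'.
Captured: group 1 = 'elo'.

'elo'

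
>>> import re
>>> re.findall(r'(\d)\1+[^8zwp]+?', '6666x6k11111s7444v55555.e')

A backreference is literal: `\1` must see the identical characters the first group matched.
Walking the string: at [0:5] match '6666x', group 1 = '6'; at [7:13] match '11111s', group 1 = '1'; at [14:18] match '444v', group 1 = '4'; at [18:24] match '55555.', group 1 = '5'.
`findall` collects group 1 from each match (4 total).

['6', '1', '4', '5']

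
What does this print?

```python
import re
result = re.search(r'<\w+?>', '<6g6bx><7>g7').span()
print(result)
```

(0, 7)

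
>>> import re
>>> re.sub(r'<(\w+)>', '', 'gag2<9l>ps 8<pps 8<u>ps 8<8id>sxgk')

`sub` substitutes '' at each match site.

'gag2ps 8<pps 8ps 8sxgk'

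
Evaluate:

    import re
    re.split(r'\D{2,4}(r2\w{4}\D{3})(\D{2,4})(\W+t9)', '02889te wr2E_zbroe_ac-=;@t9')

The pattern matches 2 to 4 of a non-digit; then the literal 'r2', then exactly 4 of a word character, then exactly 3 of a non-digit (captured); then 2 to 4 of a non-digit (captured); then one or more of a non-word character, then the literal 't9' (captured).
`re.split` interleaves the captured-group text with the surrounding fragments.

['02889', 'r2E_zbroe', '_ac-', '=;@t9', '']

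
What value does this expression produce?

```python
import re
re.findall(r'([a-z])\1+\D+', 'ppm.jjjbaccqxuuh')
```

`\1` is not a pattern — it's the concrete string captured by group 1, re-applied verbatim.
Walking the string: at [0:16] match 'ppm.jjjbaccqxuuh', group 1 = 'p'.
Because there's exactly one group, `findall` drops the full match and keeps group 1 from the one hit.

['p']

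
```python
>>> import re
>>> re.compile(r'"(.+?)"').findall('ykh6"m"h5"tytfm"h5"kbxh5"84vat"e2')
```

['m', 'tytfm', 'kbxh5']

The `?` after the quantifier makes it lazy — it takes as little as possible before letting the rest of the pattern try.
Scanning left to right: at [4:7] match '"m"', group 1 = 'm'; at [9:16] match '"tytfm"', group 1 = 'tytfm'; at [18:25] match '"kbxh5"', group 1 = 'kbxh5'.
`findall` collects group 1 from each match (3 total).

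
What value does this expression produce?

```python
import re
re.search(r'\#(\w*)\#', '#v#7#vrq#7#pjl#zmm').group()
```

'#v#'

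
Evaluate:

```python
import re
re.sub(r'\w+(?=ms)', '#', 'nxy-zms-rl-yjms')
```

Because the assertion is zero-width, the text it checks is not consumed and won't appear in the result.
Matches: at [4:5] → 'z'; at [11:13] → 'yj'.
Each match is replaced by '#'.

'nxy-#ms-rl-#ms'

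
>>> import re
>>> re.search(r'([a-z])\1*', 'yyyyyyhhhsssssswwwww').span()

(0, 6)

`\1` has to match the exact text group 1 already captured.
The match spans [0:6] → 'yyyyyy'.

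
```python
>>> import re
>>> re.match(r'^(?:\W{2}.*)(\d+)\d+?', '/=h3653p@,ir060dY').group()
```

'/=h3653p@,ir060'

This matches anchored at the start of the string; then exactly 2 of a non-word character, then zero or more of any character (non-capturing group); then one or more of a digit (captured); then one or more of a digit (lazy).
With `match`, the pattern is implicitly anchored at the beginning.
The match spans [0:15] → '/=h3653p@,ir060'.
Captured: group 1 = '6'.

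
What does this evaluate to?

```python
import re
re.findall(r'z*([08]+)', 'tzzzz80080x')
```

The pattern matches zero or more of a literal 'z'; then one or more of one of [08] (captured).
Matches: at [1:10] match 'zzzz80080', group 1 = '80080'.
With a single group, `findall` returns only what that group captured — 1 item.

['80080']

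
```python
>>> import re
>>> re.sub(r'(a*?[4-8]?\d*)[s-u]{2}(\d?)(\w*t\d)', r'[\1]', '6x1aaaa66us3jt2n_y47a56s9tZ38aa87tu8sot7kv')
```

The pattern matches zero or more of a literal 'a' (lazy), then optionally a character in [4-8], then zero or more of a digit (captured); then exactly 2 of a character in [s-u]; then optionally a digit (captured); then zero or more of a word character, then the literal 't', then a digit (captured).
Matches: at [3:40] → 'aaaa66us3jt2n_y47a56s9tZ38aa87tu8sot7'.
Each match is replaced using the text its own group 1 captured.

'6x1[aaaa66]kv'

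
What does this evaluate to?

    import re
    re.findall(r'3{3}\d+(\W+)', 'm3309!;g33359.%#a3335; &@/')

Pattern: exactly 3 of the literal '3', then one or more of a digit; then one or more of a non-word character (captured).
Walking the string: at [8:16] match '33359.%#', group 1 = '.%#'; at [17:26] match '3335; &@/', group 1 = '; &@/'.
Because there's exactly one group, `findall` drops the full match and keeps group 1 from each hit.

['.%#', '; &@/']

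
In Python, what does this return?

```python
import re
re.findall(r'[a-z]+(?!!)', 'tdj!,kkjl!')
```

['td', 'kkj']

`(?!…)`/`(?<!…)` only lets a position through if the neighbouring text does NOT match; no characters are consumed.
With no groups in the pattern, `findall` gives back each whole match — 2 here.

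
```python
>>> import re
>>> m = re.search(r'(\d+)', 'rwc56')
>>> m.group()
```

'56'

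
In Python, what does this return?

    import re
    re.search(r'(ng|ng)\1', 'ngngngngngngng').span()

`\1` has to match the exact text group 1 already captured.
Unlike `match`, `search` isn't anchored — it looks for the pattern anywhere in the string.
The match spans [0:4] → 'ngng'.
Captured: group 1 = 'ng'.

(0, 4)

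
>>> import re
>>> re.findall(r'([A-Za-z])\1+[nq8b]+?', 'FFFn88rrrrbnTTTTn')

['F', 'r', 'T']

A backreference is literal: `\1` must see the identical characters the first group matched.
Scanning left to right: at [0:4] match 'FFFn', group 1 = 'F'; at [6:11] match 'rrrrb', group 1 = 'r'; at [12:17] match 'TTTTn', group 1 = 'T'.
With a single group, `findall` returns only what that group captured — 3 items.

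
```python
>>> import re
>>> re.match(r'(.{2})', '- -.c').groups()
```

The pattern matches exactly 2 of any character (captured).
`match` is anchored at position 0; if the pattern doesn't fit there, it returns None.
The match spans [0:2] → '- '.
Captured: group 1 = '- '.

('- ',)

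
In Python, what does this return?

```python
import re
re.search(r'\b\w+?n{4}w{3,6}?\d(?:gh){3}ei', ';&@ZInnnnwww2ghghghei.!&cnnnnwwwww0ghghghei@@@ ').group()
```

'ZInnnnwww2ghghghei'

This matches a word boundary (`\b`, zero-width); then one or more of a word character (lazy), then exactly 4 of a literal 'n'; then 3 to 6 of the literal 'w' (lazy), then a digit; then the literal 'gh' repeated 3 times, then the literal 'ei'.
Unlike `match`, `search` isn't anchored — it looks for the pattern anywhere in the string.
The match spans [3:21] → 'ZInnnnwww2ghghghei'.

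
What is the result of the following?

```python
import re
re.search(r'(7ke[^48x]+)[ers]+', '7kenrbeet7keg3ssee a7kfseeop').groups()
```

The match spans [0:26] → '7kenrbeet7keg3ssee a7kfsee'.
Captured: group 1 = '7kenrbeet7keg3ssee a7kfse'.

('7kenrbeet7keg3ssee a7kfse',)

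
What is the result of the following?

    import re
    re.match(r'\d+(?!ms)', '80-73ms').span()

With `match`, the pattern is implicitly anchored at the beginning.
The match spans [0:2] → '80'.

(0, 2)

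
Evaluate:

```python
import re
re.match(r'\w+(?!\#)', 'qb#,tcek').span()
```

Because the assertion is negative and zero-width, positions next to the forbidden text are skipped.
`re.match` won't scan ahead — the pattern has to work from the very first character.
The match spans [0:1] → 'q'.

(0, 1)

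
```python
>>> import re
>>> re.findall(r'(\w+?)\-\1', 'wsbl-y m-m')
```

['m']

`\1` is not a pattern — it's the concrete string captured by group 1, re-applied verbatim.
Scanning left to right: at [7:10] match 'm-m', group 1 = 'm'.
`findall` collects group 1 from the one match (1 total).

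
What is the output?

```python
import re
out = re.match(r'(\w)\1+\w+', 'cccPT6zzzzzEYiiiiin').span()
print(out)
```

(0, 19)

`\1` has to match the exact text group 1 already captured.
With `match`, the pattern is implicitly anchored at the beginning.
The match spans [0:19] → 'cccPT6zzzzzEYiiiiin'.
Captured: group 1 = 'c'.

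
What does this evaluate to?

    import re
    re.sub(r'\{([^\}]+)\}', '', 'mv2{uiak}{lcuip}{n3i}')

Matches: at [3:9] → '{uiak}'; at [9:16] → '{lcuip}'; at [16:21] → '{n3i}'.
Each match is replaced by ''.

'mv2'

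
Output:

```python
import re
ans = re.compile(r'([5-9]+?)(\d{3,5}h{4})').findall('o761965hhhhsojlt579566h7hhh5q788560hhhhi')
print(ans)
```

A non-greedy quantifier consumes as few characters as it can — just enough that the remainder of the pattern still matches from where it stops; whatever follows it matches normally.
With 2 capturing groups, `findall` returns a 2-tuple per match.

[('7', '61965hhhh'), ('7', '88560hhhh')]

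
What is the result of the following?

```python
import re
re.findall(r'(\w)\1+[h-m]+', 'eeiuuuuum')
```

A backreference is literal: `\1` must see the identical characters the first group matched.
One capturing group, so `findall` returns just the captured substring from each match — 2 in all.

['e', 'u']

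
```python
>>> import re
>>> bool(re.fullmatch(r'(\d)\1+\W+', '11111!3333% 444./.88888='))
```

`re.fullmatch` requires the pattern to consume the entire string.
Here the pattern can't cover the whole string, so the call returns None, and `bool(None)` is False.

False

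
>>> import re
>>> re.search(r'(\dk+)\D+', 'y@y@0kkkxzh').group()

'0kkkxzh'

This matches a digit, then one or more of a literal 'k' (captured); then one or more of a non-digit.
Unlike `match`, `search` isn't anchored — it looks for the pattern anywhere in the string.
The match spans [4:11] → '0kkkxzh'.
Captured: group 1 = '0kkk'.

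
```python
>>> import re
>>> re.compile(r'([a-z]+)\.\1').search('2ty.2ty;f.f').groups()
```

`\1` has to match the exact text group 1 already captured.
`re.search` scans for the first position where the pattern succeeds.
The match spans [8:11] → 'f.f'.
Captured: group 1 = 'f'.

('f',)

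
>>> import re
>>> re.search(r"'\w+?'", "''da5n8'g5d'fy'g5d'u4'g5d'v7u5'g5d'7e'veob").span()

The match spans [1:8] → "'da5n8'".

(1, 8)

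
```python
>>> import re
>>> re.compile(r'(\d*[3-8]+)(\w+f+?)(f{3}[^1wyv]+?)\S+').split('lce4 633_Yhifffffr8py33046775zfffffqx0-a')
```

['lce4 ', '633', '_Yhifffffr8py33046775zff', 'fffq', '']

The group in the pattern means `split` returns the separators' captures alongside the pieces.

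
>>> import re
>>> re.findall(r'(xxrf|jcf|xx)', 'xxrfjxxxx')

Branches in `(...|...)` are attempted left-to-right; the first branch that allows the whole pattern to succeed is taken.
`findall` collects group 1 from each match (3 total).

['xxrf', 'xx', 'xx']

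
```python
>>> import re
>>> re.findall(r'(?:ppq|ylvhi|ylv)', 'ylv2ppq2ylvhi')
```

Branches in `(...|...)` are attempted left-to-right; the first branch that allows the whole pattern to succeed is taken.
`findall` yields the raw match text (3 of them) because the pattern has no groups.

['ylv', 'ppq', 'ylvhi']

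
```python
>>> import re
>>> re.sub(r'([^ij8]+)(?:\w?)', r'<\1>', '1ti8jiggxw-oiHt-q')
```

This matches one or more of any character except [ij8] (captured); then optionally a word character (non-capturing group).
Matches: at [0:3] → '1ti'; at [6:13] → 'ggxw-oi'; at [13:17] → 'Ht-q'.
`\1` in the replacement pulls in group 1's text for each match.

'<1t>8ji<ggxw-o><Ht-q>'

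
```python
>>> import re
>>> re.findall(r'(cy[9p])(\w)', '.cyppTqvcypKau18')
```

This matches the literal 'cy', then one of [9p] (captured); then a word character (captured).
With 2 capturing groups, `findall` returns a 2-tuple per match.

[('cyp', 'p'), ('cyp', 'K')]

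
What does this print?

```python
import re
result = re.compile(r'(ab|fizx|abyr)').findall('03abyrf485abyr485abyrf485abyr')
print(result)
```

Alternation isn't longest-match — the leftmost alternative that fits at this position is chosen.
Walking the string: at [2:4] match 'ab', group 1 = 'ab'; at [10:12] match 'ab', group 1 = 'ab'; at [17:19] match 'ab', group 1 = 'ab'; at [25:27] match 'ab', group 1 = 'ab'.
Because there's exactly one group, `findall` drops the full match and keeps group 1 from each hit.

['ab', 'ab', 'ab', 'ab']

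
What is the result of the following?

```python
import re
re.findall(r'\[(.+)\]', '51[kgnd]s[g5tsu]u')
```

['kgnd]s[g5tsu']

Matches: at [2:16] match '[kgnd]s[g5tsu]', group 1 = 'kgnd]s[g5tsu'.
With a single group, `findall` returns only what that group captured — 1 item.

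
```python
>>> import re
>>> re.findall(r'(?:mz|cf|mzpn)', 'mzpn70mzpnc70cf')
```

`|` is ordered: at each position the engine commits to the first alternative that works.
Matches: at [0:2] → 'mz'; at [6:8] → 'mz'; at [13:15] → 'cf'.
`findall` yields the raw match text (3 of them) because the pattern has no groups.

['mz', 'mz', 'cf']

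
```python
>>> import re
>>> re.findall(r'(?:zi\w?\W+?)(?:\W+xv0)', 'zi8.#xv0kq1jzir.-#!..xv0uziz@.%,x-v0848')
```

This matches the literal 'zi', then optionally a word character, then one or more of a non-word character (lazy) (non-capturing group); then one or more of a non-word character, then the literal 'xv0' (non-capturing group).
Walking the string: at [0:8] → 'zi8.#xv0'; at [12:24] → 'zir.-#!..xv0'.
With no groups in the pattern, `findall` gives back each whole match — 2 here.

['zi8.#xv0', 'zir.-#!..xv0']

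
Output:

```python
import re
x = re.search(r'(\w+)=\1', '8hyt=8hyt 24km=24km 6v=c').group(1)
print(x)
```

8hyt

The match spans [0:9] → '8hyt=8hyt'.
Captured: group 1 = '8hyt'.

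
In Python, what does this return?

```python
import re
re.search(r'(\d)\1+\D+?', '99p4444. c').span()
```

(0, 3)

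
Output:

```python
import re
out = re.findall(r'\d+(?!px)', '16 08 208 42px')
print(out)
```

Because the assertion is negative and zero-width, positions next to the forbidden text are skipped.
Walking the string: at [0:2] → '16'; at [3:5] → '08'; at [6:9] → '208'; at [10:11] → '4'.
No capturing groups, so `findall` returns the 4 full match strings.

['16', '08', '208', '4']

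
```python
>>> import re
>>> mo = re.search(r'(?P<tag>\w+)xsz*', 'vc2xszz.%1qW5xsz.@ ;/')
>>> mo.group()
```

Pattern: one or more of a word character (captured as 'tag'); then the literal 'xs', then zero or more of a literal 'z'.
`re.search` tries every starting position until one works.
The match spans [0:7] → 'vc2xszz'.
Captured: group 1 = 'vc2'.

'vc2xszz'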